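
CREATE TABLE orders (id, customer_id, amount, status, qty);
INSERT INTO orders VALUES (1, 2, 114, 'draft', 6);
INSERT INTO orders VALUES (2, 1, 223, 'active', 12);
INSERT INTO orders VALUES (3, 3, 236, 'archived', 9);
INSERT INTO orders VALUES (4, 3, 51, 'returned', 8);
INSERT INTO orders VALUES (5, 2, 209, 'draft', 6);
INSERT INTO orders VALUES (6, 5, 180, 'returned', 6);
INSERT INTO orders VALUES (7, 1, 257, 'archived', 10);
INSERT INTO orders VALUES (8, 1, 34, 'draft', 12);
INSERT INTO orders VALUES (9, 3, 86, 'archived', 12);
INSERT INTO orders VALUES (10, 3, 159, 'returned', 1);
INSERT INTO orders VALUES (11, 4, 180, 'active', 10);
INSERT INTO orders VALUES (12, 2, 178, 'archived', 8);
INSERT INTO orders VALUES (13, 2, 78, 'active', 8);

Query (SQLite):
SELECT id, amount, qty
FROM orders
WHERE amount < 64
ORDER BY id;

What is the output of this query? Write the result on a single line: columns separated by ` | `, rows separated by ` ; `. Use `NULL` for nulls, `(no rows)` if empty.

amount < 64: ids {4, 8}

4 | 51 | 8 ; 8 | 34 | 12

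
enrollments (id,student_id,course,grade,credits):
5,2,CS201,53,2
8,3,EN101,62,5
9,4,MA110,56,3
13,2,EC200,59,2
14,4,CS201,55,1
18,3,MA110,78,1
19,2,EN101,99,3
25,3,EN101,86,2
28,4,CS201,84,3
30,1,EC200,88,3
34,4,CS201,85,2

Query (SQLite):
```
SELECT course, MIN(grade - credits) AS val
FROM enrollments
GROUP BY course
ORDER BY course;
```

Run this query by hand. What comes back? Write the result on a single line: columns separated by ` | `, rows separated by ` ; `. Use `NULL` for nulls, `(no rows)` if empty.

For each row compute grade - credits.
Group by course; take MIN of the expression per group.
  CS201: ids {5, 14, 28, 34} → MIN(grade - credits)=51
  EC200: ids {13, 30} → MIN(grade - credits)=57
  EN101: ids {8, 19, 25} → MIN(grade - credits)=57
  MA110: ids {9, 18} → MIN(grade - credits)=53

CS201 | 51 ; EC200 | 57 ; EN101 | 57 ; MA110 | 53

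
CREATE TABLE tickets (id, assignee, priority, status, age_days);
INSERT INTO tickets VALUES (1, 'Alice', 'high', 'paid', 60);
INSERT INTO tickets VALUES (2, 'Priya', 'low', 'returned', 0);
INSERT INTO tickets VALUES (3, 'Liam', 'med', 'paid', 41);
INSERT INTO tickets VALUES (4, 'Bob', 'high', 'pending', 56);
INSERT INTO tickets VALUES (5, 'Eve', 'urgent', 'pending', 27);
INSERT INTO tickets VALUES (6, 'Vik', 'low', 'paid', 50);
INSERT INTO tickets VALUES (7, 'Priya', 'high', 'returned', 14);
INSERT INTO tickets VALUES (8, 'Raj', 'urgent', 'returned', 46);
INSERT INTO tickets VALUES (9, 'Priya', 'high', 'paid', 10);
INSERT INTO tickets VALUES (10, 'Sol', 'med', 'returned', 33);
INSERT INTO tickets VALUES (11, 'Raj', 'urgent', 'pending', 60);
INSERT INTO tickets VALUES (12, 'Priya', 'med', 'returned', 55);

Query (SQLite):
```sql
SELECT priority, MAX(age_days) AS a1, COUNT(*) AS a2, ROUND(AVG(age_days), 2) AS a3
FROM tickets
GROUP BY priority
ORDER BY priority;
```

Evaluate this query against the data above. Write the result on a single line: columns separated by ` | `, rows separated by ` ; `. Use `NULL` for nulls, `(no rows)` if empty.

Group tickets by priority.
Per group compute: MAX(age_days), COUNT(*), ROUND(AVG(age_days), 2).
  high: ids {1, 4, 7, 9} → MAX(age_days)=60, COUNT(*)=4, ROUND(AVG(age_days), 2)=35
  low: ids {2, 6} → MAX(age_days)=50, COUNT(*)=2, ROUND(AVG(age_days), 2)=25
  med: ids {3, 10, 12} → MAX(age_days)=55, COUNT(*)=3, ROUND(AVG(age_days), 2)=43
  urgent: ids {5, 8, 11} → MAX(age_days)=60, COUNT(*)=3, ROUND(AVG(age_days), 2)=44.33

high | 60 | 4 | 35 ; low | 50 | 2 | 25 ; med | 55 | 3 | 43 ; urgent | 60 | 3 | 44.33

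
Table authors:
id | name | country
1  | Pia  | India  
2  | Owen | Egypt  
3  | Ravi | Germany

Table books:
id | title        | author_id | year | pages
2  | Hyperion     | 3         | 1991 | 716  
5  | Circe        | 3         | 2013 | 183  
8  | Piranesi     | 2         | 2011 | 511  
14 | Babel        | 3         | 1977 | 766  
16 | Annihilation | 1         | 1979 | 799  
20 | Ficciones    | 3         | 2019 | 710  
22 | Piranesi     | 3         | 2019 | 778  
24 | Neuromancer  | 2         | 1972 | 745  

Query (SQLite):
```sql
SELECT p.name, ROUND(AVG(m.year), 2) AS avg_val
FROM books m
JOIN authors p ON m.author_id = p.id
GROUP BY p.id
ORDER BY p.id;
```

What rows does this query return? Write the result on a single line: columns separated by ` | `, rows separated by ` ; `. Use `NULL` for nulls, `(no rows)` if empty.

Join each books row to its authors via author_id.
Group joined rows by authors.id; compute ROUND(AVG(m.year), 2) per group.
  1: ids {16} → ROUND(AVG(m.year), 2)=1979
  2: ids {8, 24} → ROUND(AVG(m.year), 2)=1991.5
  3: ids {2, 5, 14, 20, 22} → ROUND(AVG(m.year), 2)=2003.8

Pia | 1979 ; Owen | 1991.5 ; Ravi | 2003.8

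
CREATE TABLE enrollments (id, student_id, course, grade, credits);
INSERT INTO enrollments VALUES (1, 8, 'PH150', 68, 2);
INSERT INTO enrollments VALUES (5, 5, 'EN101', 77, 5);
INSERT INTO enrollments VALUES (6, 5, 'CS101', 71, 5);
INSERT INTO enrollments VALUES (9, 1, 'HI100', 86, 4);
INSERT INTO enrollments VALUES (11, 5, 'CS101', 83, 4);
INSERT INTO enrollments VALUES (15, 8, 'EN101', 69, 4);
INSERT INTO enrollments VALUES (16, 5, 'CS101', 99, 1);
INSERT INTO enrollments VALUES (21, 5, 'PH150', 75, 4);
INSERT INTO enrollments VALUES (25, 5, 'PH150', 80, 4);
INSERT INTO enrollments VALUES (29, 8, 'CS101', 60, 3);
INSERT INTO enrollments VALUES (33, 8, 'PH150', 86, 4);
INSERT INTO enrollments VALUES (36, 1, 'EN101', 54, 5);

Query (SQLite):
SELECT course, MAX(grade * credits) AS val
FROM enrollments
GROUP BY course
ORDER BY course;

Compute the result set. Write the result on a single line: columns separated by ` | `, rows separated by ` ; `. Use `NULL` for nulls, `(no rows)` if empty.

CS101 | 355 ; EN101 | 385 ; HI100 | 344 ; PH150 | 344

For each row compute grade * credits.
Group by course; take MAX of the expression per group.
  CS101: ids {6, 11, 16, 29} → MAX(grade * credits)=355
  EN101: ids {5, 15, 36} → MAX(grade * credits)=385
  HI100: ids {9} → MAX(grade * credits)=344
  PH150: ids {1, 21, 25, 33} → MAX(grade * credits)=344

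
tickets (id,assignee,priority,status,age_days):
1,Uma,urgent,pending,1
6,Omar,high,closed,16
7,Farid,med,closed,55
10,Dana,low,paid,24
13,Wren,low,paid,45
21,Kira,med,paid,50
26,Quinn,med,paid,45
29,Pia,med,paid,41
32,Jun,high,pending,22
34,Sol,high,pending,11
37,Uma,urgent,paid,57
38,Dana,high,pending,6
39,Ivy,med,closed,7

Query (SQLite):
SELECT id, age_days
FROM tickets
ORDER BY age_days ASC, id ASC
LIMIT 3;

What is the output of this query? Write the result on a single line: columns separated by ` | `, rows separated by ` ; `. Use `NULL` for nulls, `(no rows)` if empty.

Sort by age_days asc, tiebreak id asc: (1, id=1), (6, id=38), (7, id=39), (11, id=34), (16, id=6), (22, id=32) …. Take first 3.

1 | 1 ; 38 | 6 ; 39 | 7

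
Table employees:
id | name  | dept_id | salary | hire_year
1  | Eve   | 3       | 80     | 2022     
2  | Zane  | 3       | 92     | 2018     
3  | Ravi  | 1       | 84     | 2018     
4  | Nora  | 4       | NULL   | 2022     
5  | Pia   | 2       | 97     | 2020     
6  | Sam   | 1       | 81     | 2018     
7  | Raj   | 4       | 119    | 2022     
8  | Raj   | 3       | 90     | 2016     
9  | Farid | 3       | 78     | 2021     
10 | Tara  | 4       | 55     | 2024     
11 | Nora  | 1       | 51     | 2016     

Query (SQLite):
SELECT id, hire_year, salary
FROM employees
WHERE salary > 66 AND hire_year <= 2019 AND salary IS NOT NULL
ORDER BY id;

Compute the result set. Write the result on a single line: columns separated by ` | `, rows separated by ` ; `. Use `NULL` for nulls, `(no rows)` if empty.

2 | 2018 | 92 ; 3 | 2018 | 84 ; 6 | 2018 | 81 ; 8 | 2016 | 90

salary > 66: ids {1, 2, 3, 5, 6, 7, 8, 9}
hire_year <= 2019: ids {2, 3, 6, 8, 11}
salary IS NOT NULL: ids {1, 2, 3, 5, 6, 7, 8, 9, 10, 11}
Combine with AND.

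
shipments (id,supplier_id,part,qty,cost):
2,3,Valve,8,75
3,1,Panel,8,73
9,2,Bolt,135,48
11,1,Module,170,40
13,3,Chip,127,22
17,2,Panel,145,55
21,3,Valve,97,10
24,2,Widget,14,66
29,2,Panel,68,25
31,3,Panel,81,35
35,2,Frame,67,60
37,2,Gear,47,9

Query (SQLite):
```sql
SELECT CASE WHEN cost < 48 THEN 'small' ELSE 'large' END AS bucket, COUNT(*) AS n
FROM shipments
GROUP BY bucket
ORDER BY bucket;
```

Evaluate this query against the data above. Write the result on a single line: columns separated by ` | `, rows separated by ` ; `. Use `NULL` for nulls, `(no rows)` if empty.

large | 6 ; small | 6

Bucket rows by cost < 48 → 'small' else 'large'; count each bucket.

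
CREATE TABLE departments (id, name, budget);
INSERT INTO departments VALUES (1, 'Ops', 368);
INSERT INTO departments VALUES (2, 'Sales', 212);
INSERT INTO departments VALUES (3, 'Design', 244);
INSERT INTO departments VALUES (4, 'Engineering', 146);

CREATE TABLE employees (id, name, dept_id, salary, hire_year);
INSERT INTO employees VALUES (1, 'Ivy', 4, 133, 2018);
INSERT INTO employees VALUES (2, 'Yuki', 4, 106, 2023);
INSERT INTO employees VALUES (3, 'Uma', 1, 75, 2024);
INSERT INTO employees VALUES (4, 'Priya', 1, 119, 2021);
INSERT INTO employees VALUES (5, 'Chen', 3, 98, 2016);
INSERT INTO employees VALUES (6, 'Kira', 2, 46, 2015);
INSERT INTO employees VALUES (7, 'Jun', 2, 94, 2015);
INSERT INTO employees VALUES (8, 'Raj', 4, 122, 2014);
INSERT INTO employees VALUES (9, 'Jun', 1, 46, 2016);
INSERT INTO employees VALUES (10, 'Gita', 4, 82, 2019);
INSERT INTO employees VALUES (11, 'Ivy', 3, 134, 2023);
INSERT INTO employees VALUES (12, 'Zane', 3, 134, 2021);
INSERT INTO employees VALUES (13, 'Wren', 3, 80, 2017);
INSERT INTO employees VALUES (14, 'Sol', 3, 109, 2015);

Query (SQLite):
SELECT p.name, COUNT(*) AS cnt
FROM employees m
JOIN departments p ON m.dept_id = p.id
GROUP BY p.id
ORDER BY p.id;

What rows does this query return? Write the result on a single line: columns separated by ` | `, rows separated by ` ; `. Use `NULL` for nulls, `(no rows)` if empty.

Ops | 3 ; Sales | 2 ; Design | 5 ; Engineering | 4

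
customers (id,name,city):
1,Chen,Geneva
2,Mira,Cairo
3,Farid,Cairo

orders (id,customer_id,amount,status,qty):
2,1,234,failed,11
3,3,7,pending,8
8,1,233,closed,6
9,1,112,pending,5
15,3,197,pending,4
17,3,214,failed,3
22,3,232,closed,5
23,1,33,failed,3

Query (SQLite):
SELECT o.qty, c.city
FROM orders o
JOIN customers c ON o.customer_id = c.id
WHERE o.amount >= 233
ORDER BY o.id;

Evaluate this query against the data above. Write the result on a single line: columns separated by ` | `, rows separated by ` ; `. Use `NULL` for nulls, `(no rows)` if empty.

11 | Geneva ; 6 | Geneva

Each orders row matches the customers row where customer_id = customers.id.
Then keep rows with o.amount >= 233.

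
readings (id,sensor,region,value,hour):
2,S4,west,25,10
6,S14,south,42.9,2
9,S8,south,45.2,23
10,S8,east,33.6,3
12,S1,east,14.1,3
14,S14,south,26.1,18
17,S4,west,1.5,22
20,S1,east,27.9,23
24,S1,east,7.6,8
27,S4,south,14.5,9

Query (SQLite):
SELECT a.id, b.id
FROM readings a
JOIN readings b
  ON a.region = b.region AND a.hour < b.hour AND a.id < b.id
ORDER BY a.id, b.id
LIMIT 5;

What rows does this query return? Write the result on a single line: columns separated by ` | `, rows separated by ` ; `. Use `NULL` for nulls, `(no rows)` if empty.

Pairs (a,b) with same region, a.hour < b.hour, a.id < b.id.
region groups: east:{10,12,20,24} south:{6,9,14,27} west:{2,17}
Ordered by (a.id, b.id); first 5.

2 | 17 ; 6 | 9 ; 6 | 14 ; 6 | 27 ; 10 | 20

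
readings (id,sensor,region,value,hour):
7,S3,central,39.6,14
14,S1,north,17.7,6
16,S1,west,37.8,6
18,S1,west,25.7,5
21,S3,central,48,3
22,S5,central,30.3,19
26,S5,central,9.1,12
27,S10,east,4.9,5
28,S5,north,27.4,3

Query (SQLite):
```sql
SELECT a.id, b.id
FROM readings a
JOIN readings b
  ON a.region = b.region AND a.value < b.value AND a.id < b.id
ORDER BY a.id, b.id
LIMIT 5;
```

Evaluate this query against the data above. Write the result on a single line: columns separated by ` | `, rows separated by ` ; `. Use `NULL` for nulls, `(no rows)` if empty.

Pairs (a,b) with same region, a.value < b.value, a.id < b.id.
region groups: central:{7,21,22,26} east:{27} north:{14,28} west:{16,18}
Ordered by (a.id, b.id); first 5.

7 | 21 ; 14 | 28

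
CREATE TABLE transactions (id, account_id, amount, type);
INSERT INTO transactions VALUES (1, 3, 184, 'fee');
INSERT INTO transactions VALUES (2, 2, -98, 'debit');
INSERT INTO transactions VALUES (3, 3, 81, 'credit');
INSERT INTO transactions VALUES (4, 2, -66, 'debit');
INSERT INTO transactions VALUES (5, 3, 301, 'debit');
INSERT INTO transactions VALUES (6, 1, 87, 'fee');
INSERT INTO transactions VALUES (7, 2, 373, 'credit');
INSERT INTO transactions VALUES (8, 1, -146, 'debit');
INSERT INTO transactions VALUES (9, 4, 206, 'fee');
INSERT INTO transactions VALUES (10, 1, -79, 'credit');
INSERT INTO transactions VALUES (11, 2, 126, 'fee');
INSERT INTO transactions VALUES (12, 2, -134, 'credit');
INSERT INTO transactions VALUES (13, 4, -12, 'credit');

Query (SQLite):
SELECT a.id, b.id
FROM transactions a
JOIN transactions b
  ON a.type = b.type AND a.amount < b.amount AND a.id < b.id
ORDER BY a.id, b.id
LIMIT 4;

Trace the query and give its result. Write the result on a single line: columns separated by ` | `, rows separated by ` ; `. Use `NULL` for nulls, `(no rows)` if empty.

1 | 9 ; 2 | 4 ; 2 | 5 ; 3 | 7

Pairs (a,b) with same type, a.amount < b.amount, a.id < b.id.
type groups: credit:{3,7,10,12,13} debit:{2,4,5,8} fee:{1,6,9,11}
Ordered by (a.id, b.id); first 4.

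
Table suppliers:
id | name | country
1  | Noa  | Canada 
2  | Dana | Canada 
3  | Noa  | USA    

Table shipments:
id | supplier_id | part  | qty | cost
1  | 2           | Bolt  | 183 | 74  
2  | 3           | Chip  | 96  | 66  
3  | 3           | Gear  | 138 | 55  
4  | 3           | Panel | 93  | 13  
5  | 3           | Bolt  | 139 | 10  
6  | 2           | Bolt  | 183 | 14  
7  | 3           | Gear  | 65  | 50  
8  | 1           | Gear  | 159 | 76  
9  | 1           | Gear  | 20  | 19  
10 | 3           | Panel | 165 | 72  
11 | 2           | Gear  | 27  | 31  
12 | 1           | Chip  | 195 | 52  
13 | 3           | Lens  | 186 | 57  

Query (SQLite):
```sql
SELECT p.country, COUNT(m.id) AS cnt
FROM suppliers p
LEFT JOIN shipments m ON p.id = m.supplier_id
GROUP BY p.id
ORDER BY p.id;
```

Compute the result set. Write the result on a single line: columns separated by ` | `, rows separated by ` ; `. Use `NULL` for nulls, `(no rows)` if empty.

Canada | 3 ; Canada | 3 ; USA | 7

LEFT JOIN keeps every suppliers row; unmatched ones get NULL for shipments columns.
Group by suppliers.id and compute COUNT(m.id). COUNT(col) of an all-NULL group is 0.
  1: ids {8, 9, 12} → COUNT(m.id)=3
  2: ids {1, 6, 11} → COUNT(m.id)=3
  3: ids {2, 3, 4, 5, 7, 10, 13} → COUNT(m.id)=7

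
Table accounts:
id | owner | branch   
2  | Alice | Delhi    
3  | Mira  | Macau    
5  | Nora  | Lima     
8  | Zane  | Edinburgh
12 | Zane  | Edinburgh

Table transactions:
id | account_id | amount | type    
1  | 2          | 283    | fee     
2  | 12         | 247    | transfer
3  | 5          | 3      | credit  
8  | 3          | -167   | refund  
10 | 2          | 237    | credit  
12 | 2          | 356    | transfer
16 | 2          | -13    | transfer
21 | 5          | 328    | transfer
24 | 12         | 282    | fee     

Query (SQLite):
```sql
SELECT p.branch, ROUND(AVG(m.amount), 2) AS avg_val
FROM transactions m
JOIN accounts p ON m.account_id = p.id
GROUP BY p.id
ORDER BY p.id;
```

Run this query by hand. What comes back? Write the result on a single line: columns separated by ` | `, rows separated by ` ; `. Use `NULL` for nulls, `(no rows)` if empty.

Join each transactions row to its accounts via account_id.
Group joined rows by accounts.id; compute ROUND(AVG(m.amount), 2) per group.
  2: ids {1, 10, 12, 16} → ROUND(AVG(m.amount), 2)=215.75
  3: ids {8} → ROUND(AVG(m.amount), 2)=-167
  5: ids {3, 21} → ROUND(AVG(m.amount), 2)=165.5
  12: ids {2, 24} → ROUND(AVG(m.amount), 2)=264.5

Delhi | 215.75 ; Macau | -167 ; Lima | 165.5 ; Edinburgh | 264.5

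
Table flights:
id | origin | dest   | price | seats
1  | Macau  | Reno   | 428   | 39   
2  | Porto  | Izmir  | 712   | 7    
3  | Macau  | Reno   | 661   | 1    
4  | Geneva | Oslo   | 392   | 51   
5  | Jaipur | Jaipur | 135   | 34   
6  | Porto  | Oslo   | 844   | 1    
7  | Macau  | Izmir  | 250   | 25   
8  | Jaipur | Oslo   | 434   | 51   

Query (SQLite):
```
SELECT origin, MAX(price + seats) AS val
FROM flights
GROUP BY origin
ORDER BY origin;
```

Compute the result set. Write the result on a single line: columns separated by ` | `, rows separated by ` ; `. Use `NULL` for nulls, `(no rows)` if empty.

Geneva | 443 ; Jaipur | 485 ; Macau | 662 ; Porto | 845

For each row compute price + seats.
Group by origin; take MAX of the expression per group.
  Geneva: ids {4} → MAX(price + seats)=443
  Jaipur: ids {5, 8} → MAX(price + seats)=485
  Macau: ids {1, 3, 7} → MAX(price + seats)=662
  Porto: ids {2, 6} → MAX(price + seats)=845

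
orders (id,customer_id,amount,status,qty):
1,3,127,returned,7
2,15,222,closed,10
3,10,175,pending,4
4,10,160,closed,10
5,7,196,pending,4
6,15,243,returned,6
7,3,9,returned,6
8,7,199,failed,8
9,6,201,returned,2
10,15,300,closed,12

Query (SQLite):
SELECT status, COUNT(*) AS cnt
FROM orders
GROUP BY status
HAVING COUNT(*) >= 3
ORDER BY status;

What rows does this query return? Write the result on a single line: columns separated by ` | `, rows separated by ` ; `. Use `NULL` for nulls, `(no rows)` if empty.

Partition orders by status; compute COUNT(*) within each group.
HAVING: keep groups with count ≥ 3.
  closed: ids {2, 4, 10} → COUNT(*)=3
  failed: ids {8} → COUNT(*)=1
  pending: ids {3, 5} → COUNT(*)=2
  returned: ids {1, 6, 7, 9} → COUNT(*)=4

closed | 3 ; returned | 4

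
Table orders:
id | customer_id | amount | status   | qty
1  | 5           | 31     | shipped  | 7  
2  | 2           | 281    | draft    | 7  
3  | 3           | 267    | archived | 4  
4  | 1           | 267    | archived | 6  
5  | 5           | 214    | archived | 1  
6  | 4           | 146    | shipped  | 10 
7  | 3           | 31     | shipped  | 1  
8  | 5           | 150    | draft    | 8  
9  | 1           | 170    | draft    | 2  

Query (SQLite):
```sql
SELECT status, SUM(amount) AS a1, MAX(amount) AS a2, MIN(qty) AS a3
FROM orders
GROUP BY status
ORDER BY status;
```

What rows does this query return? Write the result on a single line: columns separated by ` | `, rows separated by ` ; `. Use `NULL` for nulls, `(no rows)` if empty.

archived | 748 | 267 | 1 ; draft | 601 | 281 | 2 ; shipped | 208 | 146 | 1

Group orders by status.
Per group compute: SUM(amount), MAX(amount), MIN(qty).
  archived: ids {3, 4, 5} → SUM(amount)=748, MAX(amount)=267, MIN(qty)=1
  draft: ids {2, 8, 9} → SUM(amount)=601, MAX(amount)=281, MIN(qty)=2
  shipped: ids {1, 6, 7} → SUM(amount)=208, MAX(amount)=146, MIN(qty)=1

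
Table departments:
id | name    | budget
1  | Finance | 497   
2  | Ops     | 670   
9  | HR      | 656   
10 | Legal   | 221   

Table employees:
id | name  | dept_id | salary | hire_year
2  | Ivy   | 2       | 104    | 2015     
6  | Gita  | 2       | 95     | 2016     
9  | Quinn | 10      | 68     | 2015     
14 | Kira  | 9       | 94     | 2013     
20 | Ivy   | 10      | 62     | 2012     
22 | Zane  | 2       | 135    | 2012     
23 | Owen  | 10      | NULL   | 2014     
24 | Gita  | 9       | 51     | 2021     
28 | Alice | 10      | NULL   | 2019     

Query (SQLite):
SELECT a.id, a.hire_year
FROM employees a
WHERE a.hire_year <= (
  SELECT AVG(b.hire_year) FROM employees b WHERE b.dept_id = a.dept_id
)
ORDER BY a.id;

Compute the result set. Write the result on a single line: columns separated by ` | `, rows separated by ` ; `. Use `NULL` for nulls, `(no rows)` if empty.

9 | 2015 ; 14 | 2013 ; 20 | 2012 ; 22 | 2012 ; 23 | 2014

For each employees row a, compute AVG(hire_year) over rows sharing a.dept_id.
Keep row a if a.hire_year <= that per-group AVG.
  dept_id=2: AVG(hire_year) = 2014.333333
  dept_id=9: AVG(hire_year) = 2017.0
  dept_id=10: AVG(hire_year) = 2015.0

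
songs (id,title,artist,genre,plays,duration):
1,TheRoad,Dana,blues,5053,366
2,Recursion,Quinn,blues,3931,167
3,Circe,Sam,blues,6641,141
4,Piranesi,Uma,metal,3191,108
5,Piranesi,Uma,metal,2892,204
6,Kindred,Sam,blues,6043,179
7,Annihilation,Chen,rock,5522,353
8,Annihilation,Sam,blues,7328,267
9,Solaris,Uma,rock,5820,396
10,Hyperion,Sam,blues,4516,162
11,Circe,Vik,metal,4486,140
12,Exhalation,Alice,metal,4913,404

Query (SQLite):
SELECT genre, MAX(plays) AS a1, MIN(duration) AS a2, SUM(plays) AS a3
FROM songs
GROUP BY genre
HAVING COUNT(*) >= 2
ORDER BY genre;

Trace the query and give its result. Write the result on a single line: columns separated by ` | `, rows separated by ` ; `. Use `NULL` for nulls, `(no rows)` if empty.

blues | 7328 | 141 | 33512 ; metal | 4913 | 108 | 15482 ; rock | 5820 | 353 | 11342

Group songs by genre.
Per group compute: MAX(plays), MIN(duration), SUM(plays).
HAVING: drop groups with fewer than 2 rows.
  blues: ids {1, 2, 3, 6, 8, 10} → MAX(plays)=7328, MIN(duration)=141, SUM(plays)=33512
  metal: ids {4, 5, 11, 12} → MAX(plays)=4913, MIN(duration)=108, SUM(plays)=15482
  rock: ids {7, 9} → MAX(plays)=5820, MIN(duration)=353, SUM(plays)=11342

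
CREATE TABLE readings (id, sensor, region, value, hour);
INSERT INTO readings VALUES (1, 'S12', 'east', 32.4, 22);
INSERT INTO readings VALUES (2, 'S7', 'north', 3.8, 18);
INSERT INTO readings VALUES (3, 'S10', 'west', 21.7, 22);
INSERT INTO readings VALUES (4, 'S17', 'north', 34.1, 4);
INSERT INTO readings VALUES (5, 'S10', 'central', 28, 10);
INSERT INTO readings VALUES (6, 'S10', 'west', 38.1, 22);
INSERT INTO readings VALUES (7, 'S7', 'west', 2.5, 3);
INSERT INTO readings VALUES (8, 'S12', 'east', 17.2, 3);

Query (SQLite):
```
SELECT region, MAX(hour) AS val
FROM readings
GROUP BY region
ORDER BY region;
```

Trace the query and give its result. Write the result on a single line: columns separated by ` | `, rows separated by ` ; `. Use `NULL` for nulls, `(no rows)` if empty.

central | 10 ; east | 22 ; north | 18 ; west | 22

Partition readings by region; compute MAX(hour) within each group.
  central: ids {5} → MAX(hour)=10
  east: ids {1, 8} → MAX(hour)=22
  north: ids {2, 4} → MAX(hour)=18
  west: ids {3, 6, 7} → MAX(hour)=22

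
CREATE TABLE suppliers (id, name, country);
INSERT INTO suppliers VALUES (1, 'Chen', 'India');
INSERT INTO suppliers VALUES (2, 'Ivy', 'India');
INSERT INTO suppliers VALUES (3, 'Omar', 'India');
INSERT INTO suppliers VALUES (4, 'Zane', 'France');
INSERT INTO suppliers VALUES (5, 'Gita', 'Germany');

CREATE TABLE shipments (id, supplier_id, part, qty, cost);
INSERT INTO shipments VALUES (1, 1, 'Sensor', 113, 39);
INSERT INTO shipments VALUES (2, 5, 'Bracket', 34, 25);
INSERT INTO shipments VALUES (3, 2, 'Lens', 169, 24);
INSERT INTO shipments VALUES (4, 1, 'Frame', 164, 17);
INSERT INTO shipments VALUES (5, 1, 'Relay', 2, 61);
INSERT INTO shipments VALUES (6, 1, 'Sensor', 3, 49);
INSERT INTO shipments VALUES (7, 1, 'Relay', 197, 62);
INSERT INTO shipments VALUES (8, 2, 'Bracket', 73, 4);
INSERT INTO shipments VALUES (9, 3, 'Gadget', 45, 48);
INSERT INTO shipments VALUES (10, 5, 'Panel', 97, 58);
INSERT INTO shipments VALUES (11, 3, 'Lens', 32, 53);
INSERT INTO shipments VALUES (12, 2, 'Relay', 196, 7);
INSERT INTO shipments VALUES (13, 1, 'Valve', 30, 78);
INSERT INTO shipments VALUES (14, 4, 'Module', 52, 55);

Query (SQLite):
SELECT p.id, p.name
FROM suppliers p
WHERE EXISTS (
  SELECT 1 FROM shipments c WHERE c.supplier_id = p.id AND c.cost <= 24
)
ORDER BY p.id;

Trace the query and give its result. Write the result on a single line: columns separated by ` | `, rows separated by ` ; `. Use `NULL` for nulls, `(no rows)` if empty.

1 | Chen ; 2 | Ivy

For each suppliers row, check whether any shipments with matching supplier_id has cost <= 24.
Keep rows where that is true.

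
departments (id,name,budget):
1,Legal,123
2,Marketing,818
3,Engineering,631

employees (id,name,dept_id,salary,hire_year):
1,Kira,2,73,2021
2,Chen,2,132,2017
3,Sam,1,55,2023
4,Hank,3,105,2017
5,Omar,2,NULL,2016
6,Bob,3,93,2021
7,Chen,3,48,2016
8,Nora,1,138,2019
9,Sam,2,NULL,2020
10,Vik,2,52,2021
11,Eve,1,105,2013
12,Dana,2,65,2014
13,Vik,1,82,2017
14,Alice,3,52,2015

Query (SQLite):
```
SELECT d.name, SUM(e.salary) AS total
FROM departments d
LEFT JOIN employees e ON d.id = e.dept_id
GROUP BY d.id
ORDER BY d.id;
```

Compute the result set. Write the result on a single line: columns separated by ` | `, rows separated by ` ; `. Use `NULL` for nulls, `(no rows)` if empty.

Legal | 380 ; Marketing | 322 ; Engineering | 298

LEFT JOIN keeps every departments row; unmatched ones get NULL for employees columns.
Group by departments.id and compute SUM(e.salary). SUM over an all-NULL group is NULL.
  1: ids {3, 8, 11, 13} → SUM(e.salary)=380
  2: ids {1, 2, 5, 9, 10, 12} → SUM(e.salary)=322
  3: ids {4, 6, 7, 14} → SUM(e.salary)=298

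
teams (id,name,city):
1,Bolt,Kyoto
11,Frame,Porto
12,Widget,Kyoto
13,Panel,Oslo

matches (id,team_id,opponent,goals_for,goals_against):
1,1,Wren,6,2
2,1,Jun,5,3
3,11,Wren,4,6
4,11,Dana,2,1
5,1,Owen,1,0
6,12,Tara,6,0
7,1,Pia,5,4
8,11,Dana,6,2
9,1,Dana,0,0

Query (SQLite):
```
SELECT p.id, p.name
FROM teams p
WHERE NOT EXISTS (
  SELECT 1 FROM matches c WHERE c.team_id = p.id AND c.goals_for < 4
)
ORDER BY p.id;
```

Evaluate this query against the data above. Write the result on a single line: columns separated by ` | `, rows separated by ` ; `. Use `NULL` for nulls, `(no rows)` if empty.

12 | Widget ; 13 | Panel

For each teams row, check whether any matches with matching team_id has goals_for < 4.
Keep rows where that is false.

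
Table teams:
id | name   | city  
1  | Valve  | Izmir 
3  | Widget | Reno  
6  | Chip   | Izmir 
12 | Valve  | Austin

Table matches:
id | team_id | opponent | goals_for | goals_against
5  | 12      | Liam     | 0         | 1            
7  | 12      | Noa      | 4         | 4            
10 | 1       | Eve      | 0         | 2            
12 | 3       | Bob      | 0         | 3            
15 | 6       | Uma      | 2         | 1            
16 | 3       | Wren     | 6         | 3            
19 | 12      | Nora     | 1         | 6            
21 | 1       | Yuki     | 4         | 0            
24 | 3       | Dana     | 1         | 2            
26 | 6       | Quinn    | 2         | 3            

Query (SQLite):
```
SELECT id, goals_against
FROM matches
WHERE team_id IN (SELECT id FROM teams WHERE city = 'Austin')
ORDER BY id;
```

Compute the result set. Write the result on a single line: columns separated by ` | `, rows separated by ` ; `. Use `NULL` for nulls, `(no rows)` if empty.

Inner query: teams.id where city = 'Austin'.
Outer: keep matches rows whose team_id is in that set.
Inner query → {12}

5 | 1 ; 7 | 4 ; 19 | 6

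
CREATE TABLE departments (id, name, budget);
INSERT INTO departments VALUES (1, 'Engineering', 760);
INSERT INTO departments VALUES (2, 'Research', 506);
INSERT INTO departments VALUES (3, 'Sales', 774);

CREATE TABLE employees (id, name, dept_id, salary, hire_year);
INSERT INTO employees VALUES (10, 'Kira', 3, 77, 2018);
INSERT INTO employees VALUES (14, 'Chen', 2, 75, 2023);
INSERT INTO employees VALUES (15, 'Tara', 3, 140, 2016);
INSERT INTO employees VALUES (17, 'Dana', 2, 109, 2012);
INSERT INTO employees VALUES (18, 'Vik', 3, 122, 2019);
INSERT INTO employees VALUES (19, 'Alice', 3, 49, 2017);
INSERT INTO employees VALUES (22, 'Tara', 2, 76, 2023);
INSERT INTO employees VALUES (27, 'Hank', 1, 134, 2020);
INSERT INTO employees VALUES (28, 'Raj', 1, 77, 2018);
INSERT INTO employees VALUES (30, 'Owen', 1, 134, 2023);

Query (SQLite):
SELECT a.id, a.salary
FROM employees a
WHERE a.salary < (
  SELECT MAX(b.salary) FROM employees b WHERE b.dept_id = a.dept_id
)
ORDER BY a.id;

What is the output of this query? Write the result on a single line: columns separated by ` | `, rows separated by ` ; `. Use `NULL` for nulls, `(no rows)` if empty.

For each employees row a, compute MAX(salary) over rows sharing a.dept_id.
Keep row a if a.salary < that per-group MAX.
  dept_id=1: MAX(salary) = 134
  dept_id=2: MAX(salary) = 109
  dept_id=3: MAX(salary) = 140

10 | 77 ; 14 | 75 ; 18 | 122 ; 19 | 49 ; 22 | 76 ; 28 | 77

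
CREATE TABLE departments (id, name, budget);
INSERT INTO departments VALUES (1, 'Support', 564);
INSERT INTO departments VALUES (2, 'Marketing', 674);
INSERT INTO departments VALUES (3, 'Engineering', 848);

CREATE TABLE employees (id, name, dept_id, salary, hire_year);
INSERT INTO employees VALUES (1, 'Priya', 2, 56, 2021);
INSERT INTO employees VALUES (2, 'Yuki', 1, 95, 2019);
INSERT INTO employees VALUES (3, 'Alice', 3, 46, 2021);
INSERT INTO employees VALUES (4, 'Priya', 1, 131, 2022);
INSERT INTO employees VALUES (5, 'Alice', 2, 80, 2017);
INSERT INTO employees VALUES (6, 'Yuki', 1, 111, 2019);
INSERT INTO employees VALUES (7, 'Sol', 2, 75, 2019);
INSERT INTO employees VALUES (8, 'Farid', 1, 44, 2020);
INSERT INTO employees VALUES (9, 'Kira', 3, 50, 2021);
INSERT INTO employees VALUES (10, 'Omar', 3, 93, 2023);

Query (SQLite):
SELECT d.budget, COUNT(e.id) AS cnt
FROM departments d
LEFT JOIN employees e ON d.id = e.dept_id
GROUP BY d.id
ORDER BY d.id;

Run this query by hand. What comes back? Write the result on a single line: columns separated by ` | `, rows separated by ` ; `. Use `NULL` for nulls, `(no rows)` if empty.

564 | 4 ; 674 | 3 ; 848 | 3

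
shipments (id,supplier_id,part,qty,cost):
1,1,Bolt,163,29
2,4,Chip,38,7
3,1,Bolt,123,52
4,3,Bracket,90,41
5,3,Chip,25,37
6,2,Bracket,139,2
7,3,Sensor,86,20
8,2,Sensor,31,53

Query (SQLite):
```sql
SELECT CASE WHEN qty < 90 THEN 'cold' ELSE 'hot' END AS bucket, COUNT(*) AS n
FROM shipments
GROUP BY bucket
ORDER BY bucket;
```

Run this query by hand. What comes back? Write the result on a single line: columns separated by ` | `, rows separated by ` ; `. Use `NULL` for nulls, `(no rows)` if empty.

cold | 4 ; hot | 4

Bucket rows by qty < 90 → 'cold' else 'hot'; count each bucket.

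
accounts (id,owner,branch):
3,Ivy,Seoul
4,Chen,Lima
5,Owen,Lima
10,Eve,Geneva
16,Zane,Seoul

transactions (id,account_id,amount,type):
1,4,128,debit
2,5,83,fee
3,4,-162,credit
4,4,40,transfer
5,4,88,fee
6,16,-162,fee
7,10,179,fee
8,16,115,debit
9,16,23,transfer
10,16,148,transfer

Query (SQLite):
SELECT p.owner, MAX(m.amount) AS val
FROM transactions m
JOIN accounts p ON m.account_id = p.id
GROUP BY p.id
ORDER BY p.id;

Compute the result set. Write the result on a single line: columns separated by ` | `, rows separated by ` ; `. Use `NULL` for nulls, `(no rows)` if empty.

Chen | 128 ; Owen | 83 ; Eve | 179 ; Zane | 148

Join each transactions row to its accounts via account_id.
Group joined rows by accounts.id; compute MAX(m.amount) per group.
  4: ids {1, 3, 4, 5} → MAX(m.amount)=128
  5: ids {2} → MAX(m.amount)=83
  10: ids {7} → MAX(m.amount)=179
  16: ids {6, 8, 9, 10} → MAX(m.amount)=148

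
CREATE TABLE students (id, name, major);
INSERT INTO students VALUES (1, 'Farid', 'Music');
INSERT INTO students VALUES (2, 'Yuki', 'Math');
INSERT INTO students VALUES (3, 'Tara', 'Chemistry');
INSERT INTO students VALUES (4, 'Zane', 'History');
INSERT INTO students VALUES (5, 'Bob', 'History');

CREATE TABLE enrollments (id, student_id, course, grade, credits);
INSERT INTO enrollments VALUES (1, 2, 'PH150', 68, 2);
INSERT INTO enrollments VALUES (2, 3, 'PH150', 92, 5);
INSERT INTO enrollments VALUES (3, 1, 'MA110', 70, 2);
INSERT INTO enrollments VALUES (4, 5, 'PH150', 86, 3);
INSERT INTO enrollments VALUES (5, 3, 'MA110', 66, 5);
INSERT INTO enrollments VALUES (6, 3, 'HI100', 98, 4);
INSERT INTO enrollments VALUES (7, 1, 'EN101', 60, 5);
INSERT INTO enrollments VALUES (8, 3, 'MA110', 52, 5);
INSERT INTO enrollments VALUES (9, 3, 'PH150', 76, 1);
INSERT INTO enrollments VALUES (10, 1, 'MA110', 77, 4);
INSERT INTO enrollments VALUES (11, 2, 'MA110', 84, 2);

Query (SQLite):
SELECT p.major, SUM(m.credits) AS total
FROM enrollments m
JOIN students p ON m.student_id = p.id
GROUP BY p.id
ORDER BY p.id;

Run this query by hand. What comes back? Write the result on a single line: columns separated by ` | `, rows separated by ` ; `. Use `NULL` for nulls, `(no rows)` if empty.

Music | 11 ; Math | 4 ; Chemistry | 20 ; History | 3

Join each enrollments row to its students via student_id.
Group joined rows by students.id; compute SUM(m.credits) per group.
  1: ids {3, 7, 10} → SUM(m.credits)=11
  2: ids {1, 11} → SUM(m.credits)=4
  3: ids {2, 5, 6, 8, 9} → SUM(m.credits)=20
  5: ids {4} → SUM(m.credits)=3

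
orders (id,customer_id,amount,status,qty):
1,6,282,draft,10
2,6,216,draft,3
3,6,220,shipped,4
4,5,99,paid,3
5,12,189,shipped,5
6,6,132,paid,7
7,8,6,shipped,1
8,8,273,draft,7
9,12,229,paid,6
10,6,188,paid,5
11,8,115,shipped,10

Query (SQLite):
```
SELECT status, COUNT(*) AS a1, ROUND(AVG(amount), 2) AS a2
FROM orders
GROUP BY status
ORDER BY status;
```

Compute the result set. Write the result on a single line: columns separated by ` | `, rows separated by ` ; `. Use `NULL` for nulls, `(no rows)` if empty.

Group orders by status.
Per group compute: COUNT(*), ROUND(AVG(amount), 2).
  draft: ids {1, 2, 8} → COUNT(*)=3, ROUND(AVG(amount), 2)=257
  paid: ids {4, 6, 9, 10} → COUNT(*)=4, ROUND(AVG(amount), 2)=162
  shipped: ids {3, 5, 7, 11} → COUNT(*)=4, ROUND(AVG(amount), 2)=132.5

draft | 3 | 257 ; paid | 4 | 162 ; shipped | 4 | 132.5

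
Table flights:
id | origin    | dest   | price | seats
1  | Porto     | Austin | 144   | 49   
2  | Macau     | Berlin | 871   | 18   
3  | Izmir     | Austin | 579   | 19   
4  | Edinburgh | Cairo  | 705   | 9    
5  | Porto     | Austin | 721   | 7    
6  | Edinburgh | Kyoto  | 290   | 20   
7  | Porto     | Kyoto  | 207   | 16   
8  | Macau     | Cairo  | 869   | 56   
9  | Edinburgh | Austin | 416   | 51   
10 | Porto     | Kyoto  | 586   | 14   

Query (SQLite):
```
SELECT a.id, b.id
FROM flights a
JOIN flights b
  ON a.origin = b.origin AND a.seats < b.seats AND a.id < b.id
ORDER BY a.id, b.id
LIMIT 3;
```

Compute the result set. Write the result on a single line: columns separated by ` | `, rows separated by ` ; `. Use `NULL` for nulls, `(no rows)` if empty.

Pairs (a,b) with same origin, a.seats < b.seats, a.id < b.id.
origin groups: Edinburgh:{4,6,9} Izmir:{3} Macau:{2,8} Porto:{1,5,7,10}
Ordered by (a.id, b.id); first 3.

2 | 8 ; 4 | 6 ; 4 | 9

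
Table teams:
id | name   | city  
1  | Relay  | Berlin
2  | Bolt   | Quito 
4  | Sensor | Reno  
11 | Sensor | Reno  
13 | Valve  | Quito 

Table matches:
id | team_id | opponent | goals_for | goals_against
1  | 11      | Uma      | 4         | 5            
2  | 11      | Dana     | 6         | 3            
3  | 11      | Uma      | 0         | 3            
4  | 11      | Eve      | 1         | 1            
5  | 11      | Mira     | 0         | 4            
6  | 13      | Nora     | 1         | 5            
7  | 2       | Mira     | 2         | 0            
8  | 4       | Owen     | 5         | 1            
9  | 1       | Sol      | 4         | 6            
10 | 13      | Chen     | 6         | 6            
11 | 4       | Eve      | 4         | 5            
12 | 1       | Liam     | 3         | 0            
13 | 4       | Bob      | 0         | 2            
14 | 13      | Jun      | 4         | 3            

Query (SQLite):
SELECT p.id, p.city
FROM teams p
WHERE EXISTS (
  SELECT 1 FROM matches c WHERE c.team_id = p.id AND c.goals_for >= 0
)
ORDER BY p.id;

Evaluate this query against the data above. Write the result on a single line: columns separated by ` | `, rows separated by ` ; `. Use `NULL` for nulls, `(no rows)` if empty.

For each teams row, check whether any matches with matching team_id has goals_for >= 0.
Keep rows where that is true.

1 | Berlin ; 2 | Quito ; 4 | Reno ; 11 | Reno ; 13 | Quito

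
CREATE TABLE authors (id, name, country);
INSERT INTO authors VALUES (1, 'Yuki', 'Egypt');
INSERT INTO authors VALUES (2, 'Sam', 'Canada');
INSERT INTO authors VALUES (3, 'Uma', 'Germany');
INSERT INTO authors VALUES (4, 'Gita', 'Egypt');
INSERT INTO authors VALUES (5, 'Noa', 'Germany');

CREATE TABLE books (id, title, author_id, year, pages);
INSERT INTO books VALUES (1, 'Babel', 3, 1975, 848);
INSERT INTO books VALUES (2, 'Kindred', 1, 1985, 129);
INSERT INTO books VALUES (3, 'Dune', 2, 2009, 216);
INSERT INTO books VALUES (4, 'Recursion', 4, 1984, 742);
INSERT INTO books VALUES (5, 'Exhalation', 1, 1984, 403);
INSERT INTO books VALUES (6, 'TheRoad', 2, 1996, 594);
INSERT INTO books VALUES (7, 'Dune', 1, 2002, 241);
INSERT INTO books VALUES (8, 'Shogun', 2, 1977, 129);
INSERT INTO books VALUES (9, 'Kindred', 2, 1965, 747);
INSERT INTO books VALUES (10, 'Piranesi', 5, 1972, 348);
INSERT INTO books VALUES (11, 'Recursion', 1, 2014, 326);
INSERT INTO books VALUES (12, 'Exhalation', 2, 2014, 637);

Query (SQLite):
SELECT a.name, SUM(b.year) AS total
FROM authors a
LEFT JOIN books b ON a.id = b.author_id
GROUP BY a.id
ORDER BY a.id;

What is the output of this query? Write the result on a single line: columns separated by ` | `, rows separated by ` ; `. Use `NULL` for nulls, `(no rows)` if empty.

Yuki | 7985 ; Sam | 9961 ; Uma | 1975 ; Gita | 1984 ; Noa | 1972

LEFT JOIN keeps every authors row; unmatched ones get NULL for books columns.
Group by authors.id and compute SUM(b.year). SUM over an all-NULL group is NULL.
  1: ids {2, 5, 7, 11} → SUM(b.year)=7985
  2: ids {3, 6, 8, 9, 12} → SUM(b.year)=9961
  3: ids {1} → SUM(b.year)=1975
  4: ids {4} → SUM(b.year)=1984
  5: ids {10} → SUM(b.year)=1972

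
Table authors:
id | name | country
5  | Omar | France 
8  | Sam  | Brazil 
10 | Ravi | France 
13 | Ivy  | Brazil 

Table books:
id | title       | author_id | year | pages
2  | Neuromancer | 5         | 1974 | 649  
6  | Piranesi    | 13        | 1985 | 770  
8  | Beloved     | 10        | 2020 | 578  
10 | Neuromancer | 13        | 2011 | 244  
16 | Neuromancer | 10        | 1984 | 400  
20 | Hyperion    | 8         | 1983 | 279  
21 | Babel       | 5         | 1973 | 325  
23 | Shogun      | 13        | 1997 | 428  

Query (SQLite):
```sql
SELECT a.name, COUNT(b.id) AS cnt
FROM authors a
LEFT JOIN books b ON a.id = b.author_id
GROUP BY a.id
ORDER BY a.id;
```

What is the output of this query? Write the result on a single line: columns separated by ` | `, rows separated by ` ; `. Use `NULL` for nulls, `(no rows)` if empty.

LEFT JOIN keeps every authors row; unmatched ones get NULL for books columns.
Group by authors.id and compute COUNT(b.id). COUNT(col) of an all-NULL group is 0.
  5: ids {2, 21} → COUNT(b.id)=2
  8: ids {20} → COUNT(b.id)=1
  10: ids {8, 16} → COUNT(b.id)=2
  13: ids {6, 10, 23} → COUNT(b.id)=3

Omar | 2 ; Sam | 1 ; Ravi | 2 ; Ivy | 3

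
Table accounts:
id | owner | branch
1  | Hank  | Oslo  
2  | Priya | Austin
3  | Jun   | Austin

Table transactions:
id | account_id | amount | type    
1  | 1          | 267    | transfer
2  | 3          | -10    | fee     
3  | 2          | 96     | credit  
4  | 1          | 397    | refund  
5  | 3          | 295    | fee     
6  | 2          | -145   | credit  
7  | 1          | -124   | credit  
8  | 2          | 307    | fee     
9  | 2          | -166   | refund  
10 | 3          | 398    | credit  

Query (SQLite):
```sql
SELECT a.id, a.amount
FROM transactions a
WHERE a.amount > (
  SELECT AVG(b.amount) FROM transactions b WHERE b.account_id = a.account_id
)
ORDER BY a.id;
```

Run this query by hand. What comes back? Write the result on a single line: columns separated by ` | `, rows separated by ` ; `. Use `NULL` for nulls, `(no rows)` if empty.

1 | 267 ; 3 | 96 ; 4 | 397 ; 5 | 295 ; 8 | 307 ; 10 | 398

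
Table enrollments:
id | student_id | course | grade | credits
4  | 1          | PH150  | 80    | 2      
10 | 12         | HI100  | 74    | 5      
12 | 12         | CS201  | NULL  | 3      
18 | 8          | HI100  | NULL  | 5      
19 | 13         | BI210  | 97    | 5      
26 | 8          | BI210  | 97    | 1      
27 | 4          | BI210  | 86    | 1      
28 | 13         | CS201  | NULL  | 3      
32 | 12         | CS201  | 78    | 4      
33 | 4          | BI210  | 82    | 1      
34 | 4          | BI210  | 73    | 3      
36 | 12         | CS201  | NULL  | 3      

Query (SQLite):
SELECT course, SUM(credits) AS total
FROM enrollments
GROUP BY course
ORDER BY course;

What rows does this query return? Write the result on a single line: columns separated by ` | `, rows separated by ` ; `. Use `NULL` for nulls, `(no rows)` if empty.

BI210 | 11 ; CS201 | 13 ; HI100 | 10 ; PH150 | 2

Partition enrollments by course; compute SUM(credits) within each group.
  BI210: ids {19, 26, 27, 33, 34} → SUM(credits)=11
  CS201: ids {12, 28, 32, 36} → SUM(credits)=13
  HI100: ids {10, 18} → SUM(credits)=10
  PH150: ids {4} → SUM(credits)=2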